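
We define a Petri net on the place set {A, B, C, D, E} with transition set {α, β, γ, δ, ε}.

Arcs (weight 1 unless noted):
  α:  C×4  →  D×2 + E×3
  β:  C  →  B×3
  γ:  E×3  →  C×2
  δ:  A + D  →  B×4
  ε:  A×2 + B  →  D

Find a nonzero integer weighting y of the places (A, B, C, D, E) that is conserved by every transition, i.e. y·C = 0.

Incidence matrix C (rows=places, cols=transitions):
        α    β    γ    δ    ε
    A   0    0    0   -1   -2
    B   0    3    0    4   -1
    C  -4   -1    2    0    0
    D   2    0    0   -1    1
    E   3    0   -3    0    0

Candidate y = [1, 1, 3, 3, 2]; check y·C column-wise:
  col α: 1·0 + 1·0 + 3·-4 + 3·2 + 2·3 = 0
  col β: 1·0 + 1·3 + 3·-1 + 3·0 + 2·0 = 0
  col γ: 1·0 + 1·0 + 3·2 + 3·0 + 2·-3 = 0
  col δ: 1·-1 + 1·4 + 3·0 + 3·-1 + 2·0 = 0
  col ε: 1·-2 + 1·-1 + 3·0 + 3·1 + 2·0 = 0

y = (A:1, B:1, C:3, D:3, E:2)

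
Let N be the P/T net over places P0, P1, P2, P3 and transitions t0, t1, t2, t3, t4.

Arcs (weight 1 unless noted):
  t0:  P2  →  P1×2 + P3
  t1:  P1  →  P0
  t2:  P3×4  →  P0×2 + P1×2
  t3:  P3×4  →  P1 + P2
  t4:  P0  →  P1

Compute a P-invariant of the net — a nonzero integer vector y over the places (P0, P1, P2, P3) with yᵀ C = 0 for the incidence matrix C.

Incidence matrix C (rows=places, cols=transitions):
       t0   t1   t2   t3   t4
   P0   0    1    2    0   -1
   P1   2   -1    2    1    1
   P2  -1    0    0    1    0
   P3   1    0   -4   -4    0

Candidate y = [1, 1, 3, 1]; check y·C column-wise:
  col t0: 1·0 + 1·2 + 3·-1 + 1·1 = 0
  col t1: 1·1 + 1·-1 + 3·0 + 1·0 = 0
  col t2: 1·2 + 1·2 + 3·0 + 1·-4 = 0
  col t3: 1·0 + 1·1 + 3·1 + 1·-4 = 0
  col t4: 1·-1 + 1·1 + 3·0 + 1·0 = 0

y = (P0:1, P1:1, P2:3, P3:1)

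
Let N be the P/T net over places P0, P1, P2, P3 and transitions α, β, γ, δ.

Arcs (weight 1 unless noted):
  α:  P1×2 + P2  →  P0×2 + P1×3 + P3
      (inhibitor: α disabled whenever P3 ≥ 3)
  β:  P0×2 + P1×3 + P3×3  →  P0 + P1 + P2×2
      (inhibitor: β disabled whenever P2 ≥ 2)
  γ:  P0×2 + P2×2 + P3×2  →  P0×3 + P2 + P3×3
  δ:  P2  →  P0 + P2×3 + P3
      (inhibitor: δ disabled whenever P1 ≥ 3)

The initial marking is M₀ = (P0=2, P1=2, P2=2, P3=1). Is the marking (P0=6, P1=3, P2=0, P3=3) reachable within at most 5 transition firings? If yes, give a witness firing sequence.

depth 0: 1 marking
depth 1: 3 markings reached so far
depth 2: 7 markings reached so far
depth 3: 12 markings reached so far
depth 4: 19 markings reached so far
depth 5: 27 markings reached so far
target is not among the 27 markings reachable within 5 steps

NO — not reachable within 5 firings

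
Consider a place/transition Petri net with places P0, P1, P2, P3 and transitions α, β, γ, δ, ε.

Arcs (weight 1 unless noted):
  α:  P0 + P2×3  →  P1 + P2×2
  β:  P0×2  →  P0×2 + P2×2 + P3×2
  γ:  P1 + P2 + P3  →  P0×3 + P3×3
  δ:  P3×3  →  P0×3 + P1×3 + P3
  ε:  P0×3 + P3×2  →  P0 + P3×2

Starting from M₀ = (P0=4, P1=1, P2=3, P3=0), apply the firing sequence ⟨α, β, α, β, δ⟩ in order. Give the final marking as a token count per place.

step 1: fire α:  (P0=4, P1=1, P2=3, P3=0) → (P0=3, P1=2, P2=2, P3=0)
step 2: fire β:  (P0=3, P1=2, P2=2, P3=0) → (P0=3, P1=2, P2=4, P3=2)
step 3: fire α:  (P0=3, P1=2, P2=4, P3=2) → (P0=2, P1=3, P2=3, P3=2)
step 4: fire β:  (P0=2, P1=3, P2=3, P3=2) → (P0=2, P1=3, P2=5, P3=4)
step 5: fire δ:  (P0=2, P1=3, P2=5, P3=4) → (P0=5, P1=6, P2=5, P3=2)

(P0=5, P1=6, P2=5, P3=2)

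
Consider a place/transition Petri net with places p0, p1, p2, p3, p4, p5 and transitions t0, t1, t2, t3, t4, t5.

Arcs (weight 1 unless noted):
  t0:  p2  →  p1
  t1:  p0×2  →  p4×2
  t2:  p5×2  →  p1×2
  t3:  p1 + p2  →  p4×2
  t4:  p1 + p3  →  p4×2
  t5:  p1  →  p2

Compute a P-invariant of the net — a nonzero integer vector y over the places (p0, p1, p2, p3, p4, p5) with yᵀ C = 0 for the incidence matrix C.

y = (p0:1, p1:1, p2:1, p3:1, p4:1, p5:1)

Incidence matrix C (rows=places, cols=transitions):
       t0   t1   t2   t3   t4   t5
   p0   0   -2    0    0    0    0
   p1   1    0    2   -1   -1   -1
   p2  -1    0    0   -1    0    1
   p3   0    0    0    0   -1    0
   p4   0    2    0    2    2    0
   p5   0    0   -2    0    0    0

Candidate y = [1, 1, 1, 1, 1, 1]; check y·C column-wise:
  col t0: 1·0 + 1·1 + 1·-1 + 1·0 + 1·0 + 1·0 = 0
  col t1: 1·-2 + 1·0 + 1·0 + 1·0 + 1·2 + 1·0 = 0
  col t2: 1·0 + 1·2 + 1·0 + 1·0 + 1·0 + 1·-2 = 0
  col t3: 1·0 + 1·-1 + 1·-1 + 1·0 + 1·2 + 1·0 = 0
  col t4: 1·0 + 1·-1 + 1·0 + 1·-1 + 1·2 + 1·0 = 0
  col t5: 1·0 + 1·-1 + 1·1 + 1·0 + 1·0 + 1·0 = 0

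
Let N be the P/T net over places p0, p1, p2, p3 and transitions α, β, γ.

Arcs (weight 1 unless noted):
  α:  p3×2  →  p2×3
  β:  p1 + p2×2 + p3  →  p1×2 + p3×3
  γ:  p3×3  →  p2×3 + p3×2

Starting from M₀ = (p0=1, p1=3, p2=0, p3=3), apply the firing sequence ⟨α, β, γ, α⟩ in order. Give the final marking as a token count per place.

(p0=1, p1=4, p2=7, p3=0)

step 1: fire α:  (p0=1, p1=3, p2=0, p3=3) → (p0=1, p1=3, p2=3, p3=1)
step 2: fire β:  (p0=1, p1=3, p2=3, p3=1) → (p0=1, p1=4, p2=1, p3=3)
step 3: fire γ:  (p0=1, p1=4, p2=1, p3=3) → (p0=1, p1=4, p2=4, p3=2)
step 4: fire α:  (p0=1, p1=4, p2=4, p3=2) → (p0=1, p1=4, p2=7, p3=0)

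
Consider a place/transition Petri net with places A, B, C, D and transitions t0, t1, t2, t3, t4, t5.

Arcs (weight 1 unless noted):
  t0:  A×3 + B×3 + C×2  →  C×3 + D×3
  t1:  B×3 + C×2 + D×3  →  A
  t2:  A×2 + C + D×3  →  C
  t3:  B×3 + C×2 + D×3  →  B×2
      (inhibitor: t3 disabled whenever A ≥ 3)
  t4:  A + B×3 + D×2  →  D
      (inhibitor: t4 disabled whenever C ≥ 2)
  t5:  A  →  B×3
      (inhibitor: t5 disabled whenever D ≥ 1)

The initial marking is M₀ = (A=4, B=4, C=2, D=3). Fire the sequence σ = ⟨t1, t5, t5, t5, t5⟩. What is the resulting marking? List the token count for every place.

(A=1, B=13, C=0, D=0)

step 1: fire t1:  (A=4, B=4, C=2, D=3) → (A=5, B=1, C=0, D=0)
step 2: fire t5:  (A=5, B=1, C=0, D=0) → (A=4, B=4, C=0, D=0)
step 3: fire t5:  (A=4, B=4, C=0, D=0) → (A=3, B=7, C=0, D=0)
step 4: fire t5:  (A=3, B=7, C=0, D=0) → (A=2, B=10, C=0, D=0)
step 5: fire t5:  (A=2, B=10, C=0, D=0) → (A=1, B=13, C=0, D=0)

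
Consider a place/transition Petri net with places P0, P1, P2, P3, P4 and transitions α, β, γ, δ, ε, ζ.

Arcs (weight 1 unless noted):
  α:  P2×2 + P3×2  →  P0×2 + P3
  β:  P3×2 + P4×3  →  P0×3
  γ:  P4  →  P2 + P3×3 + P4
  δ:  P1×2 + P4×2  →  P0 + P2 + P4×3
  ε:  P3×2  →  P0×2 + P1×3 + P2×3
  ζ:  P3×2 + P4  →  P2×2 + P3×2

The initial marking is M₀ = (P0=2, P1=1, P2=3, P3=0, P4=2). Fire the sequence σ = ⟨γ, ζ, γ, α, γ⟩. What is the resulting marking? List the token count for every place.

(P0=4, P1=1, P2=6, P3=8, P4=1)

step 1: fire γ:  (P0=2, P1=1, P2=3, P3=0, P4=2) → (P0=2, P1=1, P2=4, P3=3, P4=2)
step 2: fire ζ:  (P0=2, P1=1, P2=4, P3=3, P4=2) → (P0=2, P1=1, P2=6, P3=3, P4=1)
step 3: fire γ:  (P0=2, P1=1, P2=6, P3=3, P4=1) → (P0=2, P1=1, P2=7, P3=6, P4=1)
step 4: fire α:  (P0=2, P1=1, P2=7, P3=6, P4=1) → (P0=4, P1=1, P2=5, P3=5, P4=1)
step 5: fire γ:  (P0=4, P1=1, P2=5, P3=5, P4=1) → (P0=4, P1=1, P2=6, P3=8, P4=1)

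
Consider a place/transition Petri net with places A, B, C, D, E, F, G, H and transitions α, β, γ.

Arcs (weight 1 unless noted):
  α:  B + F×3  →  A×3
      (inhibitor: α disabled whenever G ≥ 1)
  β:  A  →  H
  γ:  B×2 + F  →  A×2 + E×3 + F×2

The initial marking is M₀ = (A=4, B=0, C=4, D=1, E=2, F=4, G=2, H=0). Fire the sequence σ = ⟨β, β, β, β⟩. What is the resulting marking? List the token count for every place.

(A=0, B=0, C=4, D=1, E=2, F=4, G=2, H=4)

step 1: fire β:  (A=4, B=0, C=4, D=1, E=2, F=4, G=2, H=0) → (A=3, B=0, C=4, D=1, E=2, F=4, G=2, H=1)
step 2: fire β:  (A=3, B=0, C=4, D=1, E=2, F=4, G=2, H=1) → (A=2, B=0, C=4, D=1, E=2, F=4, G=2, H=2)
step 3: fire β:  (A=2, B=0, C=4, D=1, E=2, F=4, G=2, H=2) → (A=1, B=0, C=4, D=1, E=2, F=4, G=2, H=3)
step 4: fire β:  (A=1, B=0, C=4, D=1, E=2, F=4, G=2, H=3) → (A=0, B=0, C=4, D=1, E=2, F=4, G=2, H=4)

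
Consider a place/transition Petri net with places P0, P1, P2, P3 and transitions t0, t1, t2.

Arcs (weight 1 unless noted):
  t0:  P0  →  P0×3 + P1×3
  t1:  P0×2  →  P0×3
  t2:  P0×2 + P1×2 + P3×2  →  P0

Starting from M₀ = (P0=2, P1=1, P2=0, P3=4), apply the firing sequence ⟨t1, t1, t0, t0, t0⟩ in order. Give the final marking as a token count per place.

(P0=10, P1=10, P2=0, P3=4)

step 1: fire t1:  (P0=2, P1=1, P2=0, P3=4) → (P0=3, P1=1, P2=0, P3=4)
step 2: fire t1:  (P0=3, P1=1, P2=0, P3=4) → (P0=4, P1=1, P2=0, P3=4)
step 3: fire t0:  (P0=4, P1=1, P2=0, P3=4) → (P0=6, P1=4, P2=0, P3=4)
step 4: fire t0:  (P0=6, P1=4, P2=0, P3=4) → (P0=8, P1=7, P2=0, P3=4)
step 5: fire t0:  (P0=8, P1=7, P2=0, P3=4) → (P0=10, P1=10, P2=0, P3=4)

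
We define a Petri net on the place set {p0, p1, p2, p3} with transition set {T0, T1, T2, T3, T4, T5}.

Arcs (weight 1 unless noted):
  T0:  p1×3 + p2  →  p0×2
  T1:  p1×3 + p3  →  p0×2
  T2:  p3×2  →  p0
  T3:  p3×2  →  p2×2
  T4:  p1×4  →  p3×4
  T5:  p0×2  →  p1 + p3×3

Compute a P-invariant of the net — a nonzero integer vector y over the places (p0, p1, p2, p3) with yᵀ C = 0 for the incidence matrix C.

Incidence matrix C (rows=places, cols=transitions):
       T0   T1   T2   T3   T4   T5
   p0   2    2    1    0    0   -2
   p1  -3   -3    0    0   -4    1
   p2  -1    0    0    2    0    0
   p3   0   -1   -2   -2    4    3

Candidate y = [2, 1, 1, 1]; check y·C column-wise:
  col T0: 2·2 + 1·-3 + 1·-1 + 1·0 = 0
  col T1: 2·2 + 1·-3 + 1·0 + 1·-1 = 0
  col T2: 2·1 + 1·0 + 1·0 + 1·-2 = 0
  col T3: 2·0 + 1·0 + 1·2 + 1·-2 = 0
  col T4: 2·0 + 1·-4 + 1·0 + 1·4 = 0
  col T5: 2·-2 + 1·1 + 1·0 + 1·3 = 0

y = (p0:2, p1:1, p2:1, p3:1)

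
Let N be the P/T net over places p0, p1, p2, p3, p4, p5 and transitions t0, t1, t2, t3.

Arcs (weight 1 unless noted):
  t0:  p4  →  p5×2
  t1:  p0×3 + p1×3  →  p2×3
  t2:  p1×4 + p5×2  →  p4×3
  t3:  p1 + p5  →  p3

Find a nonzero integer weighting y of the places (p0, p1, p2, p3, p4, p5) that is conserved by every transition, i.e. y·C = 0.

y = (p0:1, p1:0, p2:1, p3:0, p4:0, p5:0)

Incidence matrix C (rows=places, cols=transitions):
       t0   t1   t2   t3
   p0   0   -3    0    0
   p1   0   -3   -4   -1
   p2   0    3    0    0
   p3   0    0    0    1
   p4  -1    0    3    0
   p5   2    0   -2   -1

Candidate y = [1, 0, 1, 0, 0, 0]; check y·C column-wise:
  col t0: 1·0 + 1·0 + 0·-1 + 0·2 = 0
  col t1: 1·-3 + 0·-3 + 1·3 = 0
  col t2: 1·0 + 0·-4 + 1·0 + 0·3 + 0·-2 = 0
  col t3: 1·0 + 0·-1 + 1·0 + 0·1 + 0·-1 = 0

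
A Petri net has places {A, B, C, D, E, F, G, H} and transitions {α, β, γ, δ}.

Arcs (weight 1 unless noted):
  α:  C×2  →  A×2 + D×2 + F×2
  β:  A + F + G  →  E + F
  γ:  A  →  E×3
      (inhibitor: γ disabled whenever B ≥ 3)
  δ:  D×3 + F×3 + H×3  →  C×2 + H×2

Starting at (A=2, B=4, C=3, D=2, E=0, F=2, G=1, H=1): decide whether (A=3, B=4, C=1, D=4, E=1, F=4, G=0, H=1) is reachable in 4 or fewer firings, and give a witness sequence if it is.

step 1: fire α:  (A=2, B=4, C=3, D=2, E=0, F=2, G=1, H=1) → (A=4, B=4, C=1, D=4, E=0, F=4, G=1, H=1)
step 2: fire β:  (A=4, B=4, C=1, D=4, E=0, F=4, G=1, H=1) → (A=3, B=4, C=1, D=4, E=1, F=4, G=0, H=1)

YES — reachable via ⟨α, β⟩ (2 firings)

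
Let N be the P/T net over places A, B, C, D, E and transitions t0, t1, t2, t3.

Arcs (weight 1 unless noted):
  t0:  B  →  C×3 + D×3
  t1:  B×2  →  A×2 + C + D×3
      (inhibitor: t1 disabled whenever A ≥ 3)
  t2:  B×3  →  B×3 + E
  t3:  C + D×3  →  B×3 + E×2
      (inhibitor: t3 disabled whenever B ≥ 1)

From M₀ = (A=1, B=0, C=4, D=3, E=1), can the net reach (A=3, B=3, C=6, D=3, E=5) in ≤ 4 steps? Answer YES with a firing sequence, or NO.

step 1: fire t3:  (A=1, B=0, C=4, D=3, E=1) → (A=1, B=3, C=3, D=0, E=3)
step 2: fire t0:  (A=1, B=3, C=3, D=0, E=3) → (A=1, B=2, C=6, D=3, E=3)
step 3: fire t1:  (A=1, B=2, C=6, D=3, E=3) → (A=3, B=0, C=7, D=6, E=3)
step 4: fire t3:  (A=3, B=0, C=7, D=6, E=3) → (A=3, B=3, C=6, D=3, E=5)

YES — reachable via ⟨t3, t0, t1, t3⟩ (4 firings)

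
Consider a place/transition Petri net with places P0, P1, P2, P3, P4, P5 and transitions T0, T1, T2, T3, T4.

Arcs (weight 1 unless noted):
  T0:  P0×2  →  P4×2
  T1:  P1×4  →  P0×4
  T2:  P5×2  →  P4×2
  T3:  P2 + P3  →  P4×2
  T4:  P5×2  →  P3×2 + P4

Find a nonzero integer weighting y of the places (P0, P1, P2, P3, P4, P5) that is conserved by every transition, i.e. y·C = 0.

y = (P0:2, P1:2, P2:3, P3:1, P4:2, P5:2)

Incidence matrix C (rows=places, cols=transitions):
       T0   T1   T2   T3   T4
   P0  -2    4    0    0    0
   P1   0   -4    0    0    0
   P2   0    0    0   -1    0
   P3   0    0    0   -1    2
   P4   2    0    2    2    1
   P5   0    0   -2    0   -2

Candidate y = [2, 2, 3, 1, 2, 2]; check y·C column-wise:
  col T0: 2·-2 + 2·0 + 3·0 + 1·0 + 2·2 + 2·0 = 0
  col T1: 2·4 + 2·-4 + 3·0 + 1·0 + 2·0 + 2·0 = 0
  col T2: 2·0 + 2·0 + 3·0 + 1·0 + 2·2 + 2·-2 = 0
  col T3: 2·0 + 2·0 + 3·-1 + 1·-1 + 2·2 + 2·0 = 0
  col T4: 2·0 + 2·0 + 3·0 + 1·2 + 2·1 + 2·-2 = 0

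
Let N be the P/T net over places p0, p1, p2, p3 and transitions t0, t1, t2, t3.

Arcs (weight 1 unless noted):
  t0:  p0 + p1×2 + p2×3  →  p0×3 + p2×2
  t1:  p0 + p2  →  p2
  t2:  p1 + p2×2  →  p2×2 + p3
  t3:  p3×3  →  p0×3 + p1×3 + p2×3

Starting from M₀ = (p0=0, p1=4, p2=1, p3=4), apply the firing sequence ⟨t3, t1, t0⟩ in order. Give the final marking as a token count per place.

step 1: fire t3:  (p0=0, p1=4, p2=1, p3=4) → (p0=3, p1=7, p2=4, p3=1)
step 2: fire t1:  (p0=3, p1=7, p2=4, p3=1) → (p0=2, p1=7, p2=4, p3=1)
step 3: fire t0:  (p0=2, p1=7, p2=4, p3=1) → (p0=4, p1=5, p2=3, p3=1)

(p0=4, p1=5, p2=3, p3=1)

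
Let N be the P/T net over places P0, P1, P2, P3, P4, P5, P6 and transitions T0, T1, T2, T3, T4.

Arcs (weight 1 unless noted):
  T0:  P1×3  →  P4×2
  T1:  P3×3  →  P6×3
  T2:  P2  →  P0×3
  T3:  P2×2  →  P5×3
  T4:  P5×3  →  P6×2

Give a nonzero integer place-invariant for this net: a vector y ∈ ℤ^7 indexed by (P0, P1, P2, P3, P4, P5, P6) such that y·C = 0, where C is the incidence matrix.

Incidence matrix C (rows=places, cols=transitions):
       T0   T1   T2   T3   T4
   P0   0    0    3    0    0
   P1  -3    0    0    0    0
   P2   0    0   -1   -2    0
   P3   0   -3    0    0    0
   P4   2    0    0    0    0
   P5   0    0    0    3   -3
   P6   0    3    0    0    2

Candidate y = [0, 2, 0, 0, 3, 0, 0]; check y·C column-wise:
  col T0: 2·-3 + 3·2 = 0
  col T1: 2·0 + 0·-3 + 3·0 + 0·3 = 0
  col T2: 0·3 + 2·0 + 0·-1 + 3·0 = 0
  col T3: 2·0 + 0·-2 + 3·0 + 0·3 = 0
  col T4: 2·0 + 3·0 + 0·-3 + 0·2 = 0

y = (P0:0, P1:2, P2:0, P3:0, P4:3, P5:0, P6:0)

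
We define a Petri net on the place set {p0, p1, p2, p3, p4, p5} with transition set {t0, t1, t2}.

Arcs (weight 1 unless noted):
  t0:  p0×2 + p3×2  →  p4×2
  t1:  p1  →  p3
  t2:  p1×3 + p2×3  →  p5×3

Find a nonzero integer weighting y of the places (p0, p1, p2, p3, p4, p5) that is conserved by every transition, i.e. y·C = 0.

Incidence matrix C (rows=places, cols=transitions):
       t0   t1   t2
   p0  -2    0    0
   p1   0   -1   -3
   p2   0    0   -3
   p3  -2    1    0
   p4   2    0    0
   p5   0    0    3

Candidate y = [1, -1, 1, -1, 0, 0]; check y·C column-wise:
  col t0: 1·-2 + -1·0 + 1·0 + -1·-2 + 0·2 = 0
  col t1: 1·0 + -1·-1 + 1·0 + -1·1 = 0
  col t2: 1·0 + -1·-3 + 1·-3 + -1·0 + 0·3 = 0

y = (p0:1, p1:-1, p2:1, p3:-1, p4:0, p5:0)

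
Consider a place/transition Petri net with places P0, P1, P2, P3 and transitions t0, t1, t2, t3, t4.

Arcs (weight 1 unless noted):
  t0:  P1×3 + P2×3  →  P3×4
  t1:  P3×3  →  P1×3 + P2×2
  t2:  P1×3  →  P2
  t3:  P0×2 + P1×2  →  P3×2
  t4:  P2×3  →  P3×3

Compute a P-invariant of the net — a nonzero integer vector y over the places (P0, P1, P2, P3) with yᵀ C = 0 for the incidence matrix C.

y = (P0:2, P1:1, P2:3, P3:3)

Incidence matrix C (rows=places, cols=transitions):
       t0   t1   t2   t3   t4
   P0   0    0    0   -2    0
   P1  -3    3   -3   -2    0
   P2  -3    2    1    0   -3
   P3   4   -3    0    2    3

Candidate y = [2, 1, 3, 3]; check y·C column-wise:
  col t0: 2·0 + 1·-3 + 3·-3 + 3·4 = 0
  col t1: 2·0 + 1·3 + 3·2 + 3·-3 = 0
  col t2: 2·0 + 1·-3 + 3·1 + 3·0 = 0
  col t3: 2·-2 + 1·-2 + 3·0 + 3·2 = 0
  col t4: 2·0 + 1·0 + 3·-3 + 3·3 = 0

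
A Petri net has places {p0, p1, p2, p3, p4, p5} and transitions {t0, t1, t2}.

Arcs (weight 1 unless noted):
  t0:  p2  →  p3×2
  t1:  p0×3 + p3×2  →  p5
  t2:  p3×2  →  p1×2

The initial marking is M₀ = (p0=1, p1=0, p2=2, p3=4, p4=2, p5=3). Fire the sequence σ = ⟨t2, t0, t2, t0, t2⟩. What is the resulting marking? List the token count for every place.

(p0=1, p1=6, p2=0, p3=2, p4=2, p5=3)

step 1: fire t2:  (p0=1, p1=0, p2=2, p3=4, p4=2, p5=3) → (p0=1, p1=2, p2=2, p3=2, p4=2, p5=3)
step 2: fire t0:  (p0=1, p1=2, p2=2, p3=2, p4=2, p5=3) → (p0=1, p1=2, p2=1, p3=4, p4=2, p5=3)
step 3: fire t2:  (p0=1, p1=2, p2=1, p3=4, p4=2, p5=3) → (p0=1, p1=4, p2=1, p3=2, p4=2, p5=3)
step 4: fire t0:  (p0=1, p1=4, p2=1, p3=2, p4=2, p5=3) → (p0=1, p1=4, p2=0, p3=4, p4=2, p5=3)
step 5: fire t2:  (p0=1, p1=4, p2=0, p3=4, p4=2, p5=3) → (p0=1, p1=6, p2=0, p3=2, p4=2, p5=3)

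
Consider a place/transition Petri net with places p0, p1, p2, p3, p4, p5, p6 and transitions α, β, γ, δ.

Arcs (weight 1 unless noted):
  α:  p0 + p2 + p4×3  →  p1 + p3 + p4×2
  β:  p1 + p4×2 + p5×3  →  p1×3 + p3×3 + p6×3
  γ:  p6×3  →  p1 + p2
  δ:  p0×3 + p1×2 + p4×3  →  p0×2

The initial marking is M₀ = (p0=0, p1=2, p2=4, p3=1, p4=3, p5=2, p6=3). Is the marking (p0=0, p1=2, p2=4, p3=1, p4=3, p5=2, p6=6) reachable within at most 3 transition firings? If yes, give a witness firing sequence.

depth 0: 1 marking
depth 1: 2 markings reached so far
depth 2: 2 markings reached so far
(frontier empty at depth 2; search complete)
target is not among the 2 markings reachable within 3 steps

NO — not reachable within 3 firings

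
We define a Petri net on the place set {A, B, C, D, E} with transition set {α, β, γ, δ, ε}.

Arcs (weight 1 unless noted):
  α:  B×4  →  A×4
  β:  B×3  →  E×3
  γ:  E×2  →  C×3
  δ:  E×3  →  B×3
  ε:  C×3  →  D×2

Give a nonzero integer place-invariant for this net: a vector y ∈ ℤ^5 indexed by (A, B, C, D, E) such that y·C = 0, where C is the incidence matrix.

Incidence matrix C (rows=places, cols=transitions):
        α    β    γ    δ    ε
    A   4    0    0    0    0
    B  -4   -3    0    3    0
    C   0    0    3    0   -3
    D   0    0    0    0    2
    E   0    3   -2   -3    0

Candidate y = [3, 3, 2, 3, 3]; check y·C column-wise:
  col α: 3·4 + 3·-4 + 2·0 + 3·0 + 3·0 = 0
  col β: 3·0 + 3·-3 + 2·0 + 3·0 + 3·3 = 0
  col γ: 3·0 + 3·0 + 2·3 + 3·0 + 3·-2 = 0
  col δ: 3·0 + 3·3 + 2·0 + 3·0 + 3·-3 = 0
  col ε: 3·0 + 3·0 + 2·-3 + 3·2 + 3·0 = 0

y = (A:3, B:3, C:2, D:3, E:3)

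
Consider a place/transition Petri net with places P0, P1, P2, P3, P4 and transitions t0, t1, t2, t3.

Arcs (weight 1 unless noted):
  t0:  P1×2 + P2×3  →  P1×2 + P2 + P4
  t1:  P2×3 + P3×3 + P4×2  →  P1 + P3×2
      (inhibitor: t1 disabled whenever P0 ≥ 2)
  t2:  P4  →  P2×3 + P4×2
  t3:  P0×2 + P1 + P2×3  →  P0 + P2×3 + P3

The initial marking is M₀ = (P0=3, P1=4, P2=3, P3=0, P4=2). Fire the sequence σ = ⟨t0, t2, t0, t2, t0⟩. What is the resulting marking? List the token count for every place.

step 1: fire t0:  (P0=3, P1=4, P2=3, P3=0, P4=2) → (P0=3, P1=4, P2=1, P3=0, P4=3)
step 2: fire t2:  (P0=3, P1=4, P2=1, P3=0, P4=3) → (P0=3, P1=4, P2=4, P3=0, P4=4)
step 3: fire t0:  (P0=3, P1=4, P2=4, P3=0, P4=4) → (P0=3, P1=4, P2=2, P3=0, P4=5)
step 4: fire t2:  (P0=3, P1=4, P2=2, P3=0, P4=5) → (P0=3, P1=4, P2=5, P3=0, P4=6)
step 5: fire t0:  (P0=3, P1=4, P2=5, P3=0, P4=6) → (P0=3, P1=4, P2=3, P3=0, P4=7)

(P0=3, P1=4, P2=3, P3=0, P4=7)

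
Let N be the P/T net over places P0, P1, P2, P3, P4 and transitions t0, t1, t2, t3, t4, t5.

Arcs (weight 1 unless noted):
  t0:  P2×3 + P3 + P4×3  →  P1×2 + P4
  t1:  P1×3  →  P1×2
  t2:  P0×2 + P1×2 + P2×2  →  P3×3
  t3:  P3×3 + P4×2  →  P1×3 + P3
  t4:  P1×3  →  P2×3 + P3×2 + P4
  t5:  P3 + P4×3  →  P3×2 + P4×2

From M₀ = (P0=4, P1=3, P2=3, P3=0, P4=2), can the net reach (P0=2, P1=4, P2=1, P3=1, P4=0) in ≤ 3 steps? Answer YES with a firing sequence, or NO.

step 1: fire t2:  (P0=4, P1=3, P2=3, P3=0, P4=2) → (P0=2, P1=1, P2=1, P3=3, P4=2)
step 2: fire t3:  (P0=2, P1=1, P2=1, P3=3, P4=2) → (P0=2, P1=4, P2=1, P3=1, P4=0)

YES — reachable via ⟨t2, t3⟩ (2 firings)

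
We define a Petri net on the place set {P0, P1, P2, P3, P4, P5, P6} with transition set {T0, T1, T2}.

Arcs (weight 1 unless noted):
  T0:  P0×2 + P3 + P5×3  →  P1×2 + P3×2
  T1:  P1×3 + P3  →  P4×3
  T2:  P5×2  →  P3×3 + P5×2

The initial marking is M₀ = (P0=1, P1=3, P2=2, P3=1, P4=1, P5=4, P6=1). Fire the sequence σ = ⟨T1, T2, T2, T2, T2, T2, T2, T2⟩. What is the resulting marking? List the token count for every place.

step 1: fire T1:  (P0=1, P1=3, P2=2, P3=1, P4=1, P5=4, P6=1) → (P0=1, P1=0, P2=2, P3=0, P4=4, P5=4, P6=1)
step 2: fire T2:  (P0=1, P1=0, P2=2, P3=0, P4=4, P5=4, P6=1) → (P0=1, P1=0, P2=2, P3=3, P4=4, P5=4, P6=1)
step 3: fire T2:  (P0=1, P1=0, P2=2, P3=3, P4=4, P5=4, P6=1) → (P0=1, P1=0, P2=2, P3=6, P4=4, P5=4, P6=1)
step 4: fire T2:  (P0=1, P1=0, P2=2, P3=6, P4=4, P5=4, P6=1) → (P0=1, P1=0, P2=2, P3=9, P4=4, P5=4, P6=1)
step 5: fire T2:  (P0=1, P1=0, P2=2, P3=9, P4=4, P5=4, P6=1) → (P0=1, P1=0, P2=2, P3=12, P4=4, P5=4, P6=1)
step 6: fire T2:  (P0=1, P1=0, P2=2, P3=12, P4=4, P5=4, P6=1) → (P0=1, P1=0, P2=2, P3=15, P4=4, P5=4, P6=1)
step 7: fire T2:  (P0=1, P1=0, P2=2, P3=15, P4=4, P5=4, P6=1) → (P0=1, P1=0, P2=2, P3=18, P4=4, P5=4, P6=1)
step 8: fire T2:  (P0=1, P1=0, P2=2, P3=18, P4=4, P5=4, P6=1) → (P0=1, P1=0, P2=2, P3=21, P4=4, P5=4, P6=1)

(P0=1, P1=0, P2=2, P3=21, P4=4, P5=4, P6=1)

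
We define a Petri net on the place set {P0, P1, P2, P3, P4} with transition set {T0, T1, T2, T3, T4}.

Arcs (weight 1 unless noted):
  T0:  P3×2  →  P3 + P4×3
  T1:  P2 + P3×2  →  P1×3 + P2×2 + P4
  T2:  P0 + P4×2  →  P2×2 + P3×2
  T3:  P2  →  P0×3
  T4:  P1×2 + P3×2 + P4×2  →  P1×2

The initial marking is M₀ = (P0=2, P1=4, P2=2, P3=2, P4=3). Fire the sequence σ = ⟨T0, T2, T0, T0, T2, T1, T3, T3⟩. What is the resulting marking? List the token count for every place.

step 1: fire T0:  (P0=2, P1=4, P2=2, P3=2, P4=3) → (P0=2, P1=4, P2=2, P3=1, P4=6)
step 2: fire T2:  (P0=2, P1=4, P2=2, P3=1, P4=6) → (P0=1, P1=4, P2=4, P3=3, P4=4)
step 3: fire T0:  (P0=1, P1=4, P2=4, P3=3, P4=4) → (P0=1, P1=4, P2=4, P3=2, P4=7)
step 4: fire T0:  (P0=1, P1=4, P2=4, P3=2, P4=7) → (P0=1, P1=4, P2=4, P3=1, P4=10)
step 5: fire T2:  (P0=1, P1=4, P2=4, P3=1, P4=10) → (P0=0, P1=4, P2=6, P3=3, P4=8)
step 6: fire T1:  (P0=0, P1=4, P2=6, P3=3, P4=8) → (P0=0, P1=7, P2=7, P3=1, P4=9)
step 7: fire T3:  (P0=0, P1=7, P2=7, P3=1, P4=9) → (P0=3, P1=7, P2=6, P3=1, P4=9)
step 8: fire T3:  (P0=3, P1=7, P2=6, P3=1, P4=9) → (P0=6, P1=7, P2=5, P3=1, P4=9)

(P0=6, P1=7, P2=5, P3=1, P4=9)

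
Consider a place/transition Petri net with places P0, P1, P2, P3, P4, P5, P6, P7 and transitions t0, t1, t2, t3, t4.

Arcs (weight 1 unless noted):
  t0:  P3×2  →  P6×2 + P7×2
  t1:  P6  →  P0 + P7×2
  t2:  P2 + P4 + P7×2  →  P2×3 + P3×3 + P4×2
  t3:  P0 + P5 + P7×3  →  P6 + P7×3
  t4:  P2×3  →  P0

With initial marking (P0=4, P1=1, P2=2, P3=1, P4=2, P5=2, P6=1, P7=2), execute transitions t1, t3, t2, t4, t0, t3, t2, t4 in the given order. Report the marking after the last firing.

step 1: fire t1:  (P0=4, P1=1, P2=2, P3=1, P4=2, P5=2, P6=1, P7=2) → (P0=5, P1=1, P2=2, P3=1, P4=2, P5=2, P6=0, P7=4)
step 2: fire t3:  (P0=5, P1=1, P2=2, P3=1, P4=2, P5=2, P6=0, P7=4) → (P0=4, P1=1, P2=2, P3=1, P4=2, P5=1, P6=1, P7=4)
step 3: fire t2:  (P0=4, P1=1, P2=2, P3=1, P4=2, P5=1, P6=1, P7=4) → (P0=4, P1=1, P2=4, P3=4, P4=3, P5=1, P6=1, P7=2)
step 4: fire t4:  (P0=4, P1=1, P2=4, P3=4, P4=3, P5=1, P6=1, P7=2) → (P0=5, P1=1, P2=1, P3=4, P4=3, P5=1, P6=1, P7=2)
step 5: fire t0:  (P0=5, P1=1, P2=1, P3=4, P4=3, P5=1, P6=1, P7=2) → (P0=5, P1=1, P2=1, P3=2, P4=3, P5=1, P6=3, P7=4)
step 6: fire t3:  (P0=5, P1=1, P2=1, P3=2, P4=3, P5=1, P6=3, P7=4) → (P0=4, P1=1, P2=1, P3=2, P4=3, P5=0, P6=4, P7=4)
step 7: fire t2:  (P0=4, P1=1, P2=1, P3=2, P4=3, P5=0, P6=4, P7=4) → (P0=4, P1=1, P2=3, P3=5, P4=4, P5=0, P6=4, P7=2)
step 8: fire t4:  (P0=4, P1=1, P2=3, P3=5, P4=4, P5=0, P6=4, P7=2) → (P0=5, P1=1, P2=0, P3=5, P4=4, P5=0, P6=4, P7=2)

(P0=5, P1=1, P2=0, P3=5, P4=4, P5=0, P6=4, P7=2)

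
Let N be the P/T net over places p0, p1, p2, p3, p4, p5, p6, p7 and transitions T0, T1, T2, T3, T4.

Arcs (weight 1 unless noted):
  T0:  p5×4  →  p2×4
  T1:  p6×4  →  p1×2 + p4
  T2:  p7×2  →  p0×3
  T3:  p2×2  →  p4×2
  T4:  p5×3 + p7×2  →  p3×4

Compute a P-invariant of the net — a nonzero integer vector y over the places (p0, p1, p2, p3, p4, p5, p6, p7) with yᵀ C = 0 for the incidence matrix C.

y = (p0:0, p1:2, p2:-4, p3:-3, p4:-4, p5:-4, p6:0, p7:0)

Incidence matrix C (rows=places, cols=transitions):
       T0   T1   T2   T3   T4
   p0   0    0    3    0    0
   p1   0    2    0    0    0
   p2   4    0    0   -2    0
   p3   0    0    0    0    4
   p4   0    1    0    2    0
   p5  -4    0    0    0   -3
   p6   0   -4    0    0    0
   p7   0    0   -2    0   -2

Candidate y = [0, 2, -4, -3, -4, -4, 0, 0]; check y·C column-wise:
  col T0: 2·0 + -4·4 + -3·0 + -4·0 + -4·-4 = 0
  col T1: 2·2 + -4·0 + -3·0 + -4·1 + -4·0 + 0·-4 = 0
  col T2: 0·3 + 2·0 + -4·0 + -3·0 + -4·0 + -4·0 + 0·-2 = 0
  col T3: 2·0 + -4·-2 + -3·0 + -4·2 + -4·0 = 0
  col T4: 2·0 + -4·0 + -3·4 + -4·0 + -4·-3 + 0·-2 = 0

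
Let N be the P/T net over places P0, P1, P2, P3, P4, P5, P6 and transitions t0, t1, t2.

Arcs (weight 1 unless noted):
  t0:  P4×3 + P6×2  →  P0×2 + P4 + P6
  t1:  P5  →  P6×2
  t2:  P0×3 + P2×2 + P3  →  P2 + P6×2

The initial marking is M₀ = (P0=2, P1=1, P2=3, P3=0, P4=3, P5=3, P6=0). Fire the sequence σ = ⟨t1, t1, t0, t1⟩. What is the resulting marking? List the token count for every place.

(P0=4, P1=1, P2=3, P3=0, P4=1, P5=0, P6=5)

step 1: fire t1:  (P0=2, P1=1, P2=3, P3=0, P4=3, P5=3, P6=0) → (P0=2, P1=1, P2=3, P3=0, P4=3, P5=2, P6=2)
step 2: fire t1:  (P0=2, P1=1, P2=3, P3=0, P4=3, P5=2, P6=2) → (P0=2, P1=1, P2=3, P3=0, P4=3, P5=1, P6=4)
step 3: fire t0:  (P0=2, P1=1, P2=3, P3=0, P4=3, P5=1, P6=4) → (P0=4, P1=1, P2=3, P3=0, P4=1, P5=1, P6=3)
step 4: fire t1:  (P0=4, P1=1, P2=3, P3=0, P4=1, P5=1, P6=3) → (P0=4, P1=1, P2=3, P3=0, P4=1, P5=0, P6=5)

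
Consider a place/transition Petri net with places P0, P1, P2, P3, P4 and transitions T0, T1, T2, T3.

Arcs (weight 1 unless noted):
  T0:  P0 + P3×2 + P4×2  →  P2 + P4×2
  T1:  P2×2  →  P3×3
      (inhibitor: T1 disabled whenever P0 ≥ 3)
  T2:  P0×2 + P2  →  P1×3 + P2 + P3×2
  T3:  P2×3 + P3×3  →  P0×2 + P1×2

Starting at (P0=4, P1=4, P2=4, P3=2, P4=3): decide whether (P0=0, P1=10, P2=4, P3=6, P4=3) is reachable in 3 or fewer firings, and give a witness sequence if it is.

step 1: fire T2:  (P0=4, P1=4, P2=4, P3=2, P4=3) → (P0=2, P1=7, P2=4, P3=4, P4=3)
step 2: fire T2:  (P0=2, P1=7, P2=4, P3=4, P4=3) → (P0=0, P1=10, P2=4, P3=6, P4=3)

YES — reachable via ⟨T2, T2⟩ (2 firings)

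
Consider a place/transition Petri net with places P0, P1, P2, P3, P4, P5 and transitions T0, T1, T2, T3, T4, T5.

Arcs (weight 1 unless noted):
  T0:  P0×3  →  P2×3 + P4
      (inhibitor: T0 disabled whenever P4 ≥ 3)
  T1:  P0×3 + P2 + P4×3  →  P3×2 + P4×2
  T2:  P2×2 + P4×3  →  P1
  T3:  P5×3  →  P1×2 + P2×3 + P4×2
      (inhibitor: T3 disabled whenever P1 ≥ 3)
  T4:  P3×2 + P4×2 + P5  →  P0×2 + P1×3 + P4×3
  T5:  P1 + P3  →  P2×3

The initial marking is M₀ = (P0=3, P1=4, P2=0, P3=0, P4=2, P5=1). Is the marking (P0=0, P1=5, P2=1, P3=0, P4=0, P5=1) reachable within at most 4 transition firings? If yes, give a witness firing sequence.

YES — reachable via ⟨T0, T2⟩ (2 firings)

step 1: fire T0:  (P0=3, P1=4, P2=0, P3=0, P4=2, P5=1) → (P0=0, P1=4, P2=3, P3=0, P4=3, P5=1)
step 2: fire T2:  (P0=0, P1=4, P2=3, P3=0, P4=3, P5=1) → (P0=0, P1=5, P2=1, P3=0, P4=0, P5=1)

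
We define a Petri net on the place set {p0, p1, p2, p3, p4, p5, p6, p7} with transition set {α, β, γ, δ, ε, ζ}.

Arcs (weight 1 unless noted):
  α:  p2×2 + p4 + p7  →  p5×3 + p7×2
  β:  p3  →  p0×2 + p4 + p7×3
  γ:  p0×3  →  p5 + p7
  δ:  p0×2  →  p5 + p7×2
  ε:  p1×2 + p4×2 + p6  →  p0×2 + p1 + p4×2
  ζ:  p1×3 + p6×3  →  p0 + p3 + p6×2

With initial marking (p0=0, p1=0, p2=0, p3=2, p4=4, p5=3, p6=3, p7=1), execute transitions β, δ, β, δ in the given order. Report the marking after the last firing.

step 1: fire β:  (p0=0, p1=0, p2=0, p3=2, p4=4, p5=3, p6=3, p7=1) → (p0=2, p1=0, p2=0, p3=1, p4=5, p5=3, p6=3, p7=4)
step 2: fire δ:  (p0=2, p1=0, p2=0, p3=1, p4=5, p5=3, p6=3, p7=4) → (p0=0, p1=0, p2=0, p3=1, p4=5, p5=4, p6=3, p7=6)
step 3: fire β:  (p0=0, p1=0, p2=0, p3=1, p4=5, p5=4, p6=3, p7=6) → (p0=2, p1=0, p2=0, p3=0, p4=6, p5=4, p6=3, p7=9)
step 4: fire δ:  (p0=2, p1=0, p2=0, p3=0, p4=6, p5=4, p6=3, p7=9) → (p0=0, p1=0, p2=0, p3=0, p4=6, p5=5, p6=3, p7=11)

(p0=0, p1=0, p2=0, p3=0, p4=6, p5=5, p6=3, p7=11)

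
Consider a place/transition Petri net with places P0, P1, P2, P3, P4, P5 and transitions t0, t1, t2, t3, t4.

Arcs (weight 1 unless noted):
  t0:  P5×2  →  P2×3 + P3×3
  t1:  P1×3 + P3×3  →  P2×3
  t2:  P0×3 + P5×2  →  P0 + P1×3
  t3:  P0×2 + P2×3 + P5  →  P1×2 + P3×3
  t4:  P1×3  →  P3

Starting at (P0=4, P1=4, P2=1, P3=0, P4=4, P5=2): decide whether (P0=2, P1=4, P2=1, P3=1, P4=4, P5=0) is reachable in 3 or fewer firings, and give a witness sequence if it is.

step 1: fire t2:  (P0=4, P1=4, P2=1, P3=0, P4=4, P5=2) → (P0=2, P1=7, P2=1, P3=0, P4=4, P5=0)
step 2: fire t4:  (P0=2, P1=7, P2=1, P3=0, P4=4, P5=0) → (P0=2, P1=4, P2=1, P3=1, P4=4, P5=0)

YES — reachable via ⟨t2, t4⟩ (2 firings)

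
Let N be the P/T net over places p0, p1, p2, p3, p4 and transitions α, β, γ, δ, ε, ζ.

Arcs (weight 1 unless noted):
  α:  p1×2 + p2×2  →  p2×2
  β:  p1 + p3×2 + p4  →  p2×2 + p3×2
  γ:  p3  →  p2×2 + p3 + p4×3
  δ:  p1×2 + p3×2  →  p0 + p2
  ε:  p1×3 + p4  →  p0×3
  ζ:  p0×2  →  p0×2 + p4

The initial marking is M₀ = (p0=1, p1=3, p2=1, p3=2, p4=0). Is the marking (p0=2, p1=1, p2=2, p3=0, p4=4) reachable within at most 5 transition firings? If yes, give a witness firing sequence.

step 1: fire δ:  (p0=1, p1=3, p2=1, p3=2, p4=0) → (p0=2, p1=1, p2=2, p3=0, p4=0)
step 2: fire ζ:  (p0=2, p1=1, p2=2, p3=0, p4=0) → (p0=2, p1=1, p2=2, p3=0, p4=1)
step 3: fire ζ:  (p0=2, p1=1, p2=2, p3=0, p4=1) → (p0=2, p1=1, p2=2, p3=0, p4=2)
step 4: fire ζ:  (p0=2, p1=1, p2=2, p3=0, p4=2) → (p0=2, p1=1, p2=2, p3=0, p4=3)
step 5: fire ζ:  (p0=2, p1=1, p2=2, p3=0, p4=3) → (p0=2, p1=1, p2=2, p3=0, p4=4)

YES — reachable via ⟨δ, ζ, ζ, ζ, ζ⟩ (5 firings)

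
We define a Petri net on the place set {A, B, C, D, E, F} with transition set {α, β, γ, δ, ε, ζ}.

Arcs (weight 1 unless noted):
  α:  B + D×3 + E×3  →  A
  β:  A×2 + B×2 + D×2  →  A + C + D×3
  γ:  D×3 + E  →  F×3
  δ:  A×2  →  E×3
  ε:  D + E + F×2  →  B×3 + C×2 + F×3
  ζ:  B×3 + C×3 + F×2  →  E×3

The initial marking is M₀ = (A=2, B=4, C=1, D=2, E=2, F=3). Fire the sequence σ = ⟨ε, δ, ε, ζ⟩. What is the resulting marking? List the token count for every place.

(A=0, B=7, C=2, D=0, E=6, F=3)

step 1: fire ε:  (A=2, B=4, C=1, D=2, E=2, F=3) → (A=2, B=7, C=3, D=1, E=1, F=4)
step 2: fire δ:  (A=2, B=7, C=3, D=1, E=1, F=4) → (A=0, B=7, C=3, D=1, E=4, F=4)
step 3: fire ε:  (A=0, B=7, C=3, D=1, E=4, F=4) → (A=0, B=10, C=5, D=0, E=3, F=5)
step 4: fire ζ:  (A=0, B=10, C=5, D=0, E=3, F=5) → (A=0, B=7, C=2, D=0, E=6, F=3)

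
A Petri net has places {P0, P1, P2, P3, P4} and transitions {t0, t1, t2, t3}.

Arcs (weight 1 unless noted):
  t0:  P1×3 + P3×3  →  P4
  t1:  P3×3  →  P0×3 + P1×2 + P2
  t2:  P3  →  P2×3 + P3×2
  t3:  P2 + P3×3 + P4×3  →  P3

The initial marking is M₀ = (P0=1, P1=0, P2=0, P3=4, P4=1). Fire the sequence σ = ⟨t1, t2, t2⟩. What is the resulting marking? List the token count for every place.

(P0=4, P1=2, P2=7, P3=3, P4=1)

step 1: fire t1:  (P0=1, P1=0, P2=0, P3=4, P4=1) → (P0=4, P1=2, P2=1, P3=1, P4=1)
step 2: fire t2:  (P0=4, P1=2, P2=1, P3=1, P4=1) → (P0=4, P1=2, P2=4, P3=2, P4=1)
step 3: fire t2:  (P0=4, P1=2, P2=4, P3=2, P4=1) → (P0=4, P1=2, P2=7, P3=3, P4=1)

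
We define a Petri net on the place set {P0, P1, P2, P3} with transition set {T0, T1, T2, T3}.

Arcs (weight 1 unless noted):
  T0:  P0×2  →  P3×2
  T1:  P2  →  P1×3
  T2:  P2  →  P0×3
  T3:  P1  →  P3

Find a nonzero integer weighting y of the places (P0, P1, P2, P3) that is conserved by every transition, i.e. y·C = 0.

Incidence matrix C (rows=places, cols=transitions):
       T0   T1   T2   T3
   P0  -2    0    3    0
   P1   0    3    0   -1
   P2   0   -1   -1    0
   P3   2    0    0    1

Candidate y = [1, 1, 3, 1]; check y·C column-wise:
  col T0: 1·-2 + 1·0 + 3·0 + 1·2 = 0
  col T1: 1·0 + 1·3 + 3·-1 + 1·0 = 0
  col T2: 1·3 + 1·0 + 3·-1 + 1·0 = 0
  col T3: 1·0 + 1·-1 + 3·0 + 1·1 = 0

y = (P0:1, P1:1, P2:3, P3:1)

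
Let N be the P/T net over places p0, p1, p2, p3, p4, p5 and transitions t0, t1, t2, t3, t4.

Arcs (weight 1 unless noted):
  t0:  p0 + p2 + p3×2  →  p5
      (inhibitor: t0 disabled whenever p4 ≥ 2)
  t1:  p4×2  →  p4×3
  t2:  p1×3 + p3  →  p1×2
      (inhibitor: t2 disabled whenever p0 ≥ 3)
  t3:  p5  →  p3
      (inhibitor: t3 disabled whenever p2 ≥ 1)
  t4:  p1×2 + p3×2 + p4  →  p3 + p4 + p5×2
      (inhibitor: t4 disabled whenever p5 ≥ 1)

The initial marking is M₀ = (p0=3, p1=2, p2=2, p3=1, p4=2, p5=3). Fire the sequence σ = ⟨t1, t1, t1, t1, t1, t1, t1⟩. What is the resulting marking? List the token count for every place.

(p0=3, p1=2, p2=2, p3=1, p4=9, p5=3)

step 1: fire t1:  (p0=3, p1=2, p2=2, p3=1, p4=2, p5=3) → (p0=3, p1=2, p2=2, p3=1, p4=3, p5=3)
step 2: fire t1:  (p0=3, p1=2, p2=2, p3=1, p4=3, p5=3) → (p0=3, p1=2, p2=2, p3=1, p4=4, p5=3)
step 3: fire t1:  (p0=3, p1=2, p2=2, p3=1, p4=4, p5=3) → (p0=3, p1=2, p2=2, p3=1, p4=5, p5=3)
step 4: fire t1:  (p0=3, p1=2, p2=2, p3=1, p4=5, p5=3) → (p0=3, p1=2, p2=2, p3=1, p4=6, p5=3)
step 5: fire t1:  (p0=3, p1=2, p2=2, p3=1, p4=6, p5=3) → (p0=3, p1=2, p2=2, p3=1, p4=7, p5=3)
step 6: fire t1:  (p0=3, p1=2, p2=2, p3=1, p4=7, p5=3) → (p0=3, p1=2, p2=2, p3=1, p4=8, p5=3)
step 7: fire t1:  (p0=3, p1=2, p2=2, p3=1, p4=8, p5=3) → (p0=3, p1=2, p2=2, p3=1, p4=9, p5=3)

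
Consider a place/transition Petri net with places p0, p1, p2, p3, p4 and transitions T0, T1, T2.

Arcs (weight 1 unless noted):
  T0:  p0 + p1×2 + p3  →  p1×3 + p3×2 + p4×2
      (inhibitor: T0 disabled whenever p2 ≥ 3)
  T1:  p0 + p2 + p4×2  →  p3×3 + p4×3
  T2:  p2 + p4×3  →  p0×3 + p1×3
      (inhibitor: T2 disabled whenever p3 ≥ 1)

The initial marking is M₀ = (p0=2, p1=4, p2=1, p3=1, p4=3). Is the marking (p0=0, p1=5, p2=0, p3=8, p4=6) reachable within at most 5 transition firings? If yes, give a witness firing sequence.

NO — not reachable within 5 firings

depth 0: 1 marking
depth 1: 3 markings reached so far
depth 2: 5 markings reached so far
depth 3: 5 markings reached so far
(frontier empty at depth 3; search complete)
target is not among the 5 markings reachable within 5 steps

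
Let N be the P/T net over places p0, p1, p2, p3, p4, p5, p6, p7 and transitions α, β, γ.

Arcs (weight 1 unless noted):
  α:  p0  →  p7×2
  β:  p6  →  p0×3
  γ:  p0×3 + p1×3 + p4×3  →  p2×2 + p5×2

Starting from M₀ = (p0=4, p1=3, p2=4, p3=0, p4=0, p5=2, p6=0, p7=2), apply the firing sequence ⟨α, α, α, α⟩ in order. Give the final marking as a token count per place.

(p0=0, p1=3, p2=4, p3=0, p4=0, p5=2, p6=0, p7=10)

step 1: fire α:  (p0=4, p1=3, p2=4, p3=0, p4=0, p5=2, p6=0, p7=2) → (p0=3, p1=3, p2=4, p3=0, p4=0, p5=2, p6=0, p7=4)
step 2: fire α:  (p0=3, p1=3, p2=4, p3=0, p4=0, p5=2, p6=0, p7=4) → (p0=2, p1=3, p2=4, p3=0, p4=0, p5=2, p6=0, p7=6)
step 3: fire α:  (p0=2, p1=3, p2=4, p3=0, p4=0, p5=2, p6=0, p7=6) → (p0=1, p1=3, p2=4, p3=0, p4=0, p5=2, p6=0, p7=8)
step 4: fire α:  (p0=1, p1=3, p2=4, p3=0, p4=0, p5=2, p6=0, p7=8) → (p0=0, p1=3, p2=4, p3=0, p4=0, p5=2, p6=0, p7=10)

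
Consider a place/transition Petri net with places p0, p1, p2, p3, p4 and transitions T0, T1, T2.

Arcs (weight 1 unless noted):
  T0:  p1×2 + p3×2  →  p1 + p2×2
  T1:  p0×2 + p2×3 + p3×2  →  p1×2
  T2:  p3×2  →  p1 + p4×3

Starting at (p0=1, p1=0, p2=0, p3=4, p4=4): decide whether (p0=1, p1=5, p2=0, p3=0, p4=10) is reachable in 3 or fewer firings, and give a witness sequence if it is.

depth 0: 1 marking
depth 1: 2 markings reached so far
depth 2: 3 markings reached so far
depth 3: 3 markings reached so far
(frontier empty at depth 3; search complete)
target is not among the 3 markings reachable within 3 steps

NO — not reachable within 3 firings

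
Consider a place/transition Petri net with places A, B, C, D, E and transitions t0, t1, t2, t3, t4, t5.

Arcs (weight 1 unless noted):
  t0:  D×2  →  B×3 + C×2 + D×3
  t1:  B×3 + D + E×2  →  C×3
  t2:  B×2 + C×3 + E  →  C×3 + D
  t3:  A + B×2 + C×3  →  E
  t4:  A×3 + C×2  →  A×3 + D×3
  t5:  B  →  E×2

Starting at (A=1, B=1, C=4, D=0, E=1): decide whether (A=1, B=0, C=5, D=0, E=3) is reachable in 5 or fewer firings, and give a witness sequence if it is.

NO — not reachable within 5 firings

depth 0: 1 marking
depth 1: 2 markings reached so far
depth 2: 2 markings reached so far
(frontier empty at depth 2; search complete)
target is not among the 2 markings reachable within 5 steps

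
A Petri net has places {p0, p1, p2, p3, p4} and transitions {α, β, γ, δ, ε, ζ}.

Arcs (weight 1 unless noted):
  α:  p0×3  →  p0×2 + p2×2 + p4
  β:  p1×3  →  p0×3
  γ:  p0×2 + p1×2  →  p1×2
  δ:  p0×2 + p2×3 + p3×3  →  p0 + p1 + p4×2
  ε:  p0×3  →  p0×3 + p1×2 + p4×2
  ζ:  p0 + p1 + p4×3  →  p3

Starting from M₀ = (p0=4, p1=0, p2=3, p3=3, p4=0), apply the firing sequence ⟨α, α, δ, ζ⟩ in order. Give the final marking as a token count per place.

step 1: fire α:  (p0=4, p1=0, p2=3, p3=3, p4=0) → (p0=3, p1=0, p2=5, p3=3, p4=1)
step 2: fire α:  (p0=3, p1=0, p2=5, p3=3, p4=1) → (p0=2, p1=0, p2=7, p3=3, p4=2)
step 3: fire δ:  (p0=2, p1=0, p2=7, p3=3, p4=2) → (p0=1, p1=1, p2=4, p3=0, p4=4)
step 4: fire ζ:  (p0=1, p1=1, p2=4, p3=0, p4=4) → (p0=0, p1=0, p2=4, p3=1, p4=1)

(p0=0, p1=0, p2=4, p3=1, p4=1)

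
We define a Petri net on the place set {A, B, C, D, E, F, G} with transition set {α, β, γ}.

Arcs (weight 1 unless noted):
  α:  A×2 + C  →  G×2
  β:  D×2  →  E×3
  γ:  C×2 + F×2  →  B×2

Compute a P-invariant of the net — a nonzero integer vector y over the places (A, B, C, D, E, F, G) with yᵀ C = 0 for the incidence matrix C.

y = (A:1, B:-2, C:-2, D:0, E:0, F:0, G:0)

Incidence matrix C (rows=places, cols=transitions):
        α    β    γ
    A  -2    0    0
    B   0    0    2
    C  -1    0   -2
    D   0   -2    0
    E   0    3    0
    F   0    0   -2
    G   2    0    0

Candidate y = [1, -2, -2, 0, 0, 0, 0]; check y·C column-wise:
  col α: 1·-2 + -2·0 + -2·-1 + 0·2 = 0
  col β: 1·0 + -2·0 + -2·0 + 0·-2 + 0·3 = 0
  col γ: 1·0 + -2·2 + -2·-2 + 0·-2 = 0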